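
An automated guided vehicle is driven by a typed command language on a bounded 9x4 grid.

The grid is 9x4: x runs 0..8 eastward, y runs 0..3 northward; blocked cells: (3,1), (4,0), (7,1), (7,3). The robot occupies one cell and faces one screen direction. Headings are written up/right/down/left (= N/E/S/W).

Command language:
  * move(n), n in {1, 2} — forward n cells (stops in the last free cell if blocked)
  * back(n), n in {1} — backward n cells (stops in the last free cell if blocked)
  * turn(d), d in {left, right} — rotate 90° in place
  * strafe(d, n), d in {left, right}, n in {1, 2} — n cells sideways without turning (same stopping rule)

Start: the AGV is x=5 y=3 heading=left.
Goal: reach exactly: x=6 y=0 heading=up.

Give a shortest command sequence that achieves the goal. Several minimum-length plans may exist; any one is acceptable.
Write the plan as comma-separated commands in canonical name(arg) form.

initial: x=5 y=3 heading=left
[1] after strafe(left, 1): x=5 y=2 heading=left
[2] after back(1): x=6 y=2 heading=left
[3] after strafe(left, 2): x=6 y=0 heading=left
[4] after turn(right): x=6 y=0 heading=up
minimal: 4 command(s), checked below 4.

strafe(left, 1), back(1), strafe(left, 2), turn(right)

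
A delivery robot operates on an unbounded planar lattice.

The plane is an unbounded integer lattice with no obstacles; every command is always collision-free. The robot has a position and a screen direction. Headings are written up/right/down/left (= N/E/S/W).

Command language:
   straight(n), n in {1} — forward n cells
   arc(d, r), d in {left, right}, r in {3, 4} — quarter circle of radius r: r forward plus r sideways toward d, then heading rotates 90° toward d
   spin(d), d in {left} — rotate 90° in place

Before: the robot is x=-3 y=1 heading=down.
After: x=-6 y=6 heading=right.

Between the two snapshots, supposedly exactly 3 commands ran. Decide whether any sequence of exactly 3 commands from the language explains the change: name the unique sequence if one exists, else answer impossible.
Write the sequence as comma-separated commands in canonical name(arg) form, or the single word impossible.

arc(right, 3), arc(right, 4), arc(right, 4)

key: cell and facing (now E) both changed — the 3 commands mix motion and turning
t0: x=-3 y=1 heading=down
t=1 arc(right, 3) ⇒ x=-6 y=-2 heading=left
t=2 arc(right, 4) ⇒ x=-10 y=2 heading=up
t=3 arc(right, 4) ⇒ x=-6 y=6 heading=right
uniquely the one of 216 3-step routes that fits.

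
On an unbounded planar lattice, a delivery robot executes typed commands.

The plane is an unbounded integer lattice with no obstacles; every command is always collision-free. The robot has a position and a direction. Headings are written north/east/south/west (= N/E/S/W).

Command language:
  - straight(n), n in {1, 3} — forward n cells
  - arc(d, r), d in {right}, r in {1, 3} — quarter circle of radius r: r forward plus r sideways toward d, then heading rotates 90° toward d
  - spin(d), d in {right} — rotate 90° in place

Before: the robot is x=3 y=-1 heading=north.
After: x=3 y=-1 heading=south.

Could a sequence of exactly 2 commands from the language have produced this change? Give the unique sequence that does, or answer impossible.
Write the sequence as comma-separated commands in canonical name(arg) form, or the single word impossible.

spin(right), spin(right)

key: parked at (3,-1) the whole time — nothing moves the robot
initial: x=3 y=-1 heading=north
step 1 (spin(right)): x=3 y=-1 heading=east
step 2 (spin(right)): x=3 y=-1 heading=south
all 25 alternatives checked — unique.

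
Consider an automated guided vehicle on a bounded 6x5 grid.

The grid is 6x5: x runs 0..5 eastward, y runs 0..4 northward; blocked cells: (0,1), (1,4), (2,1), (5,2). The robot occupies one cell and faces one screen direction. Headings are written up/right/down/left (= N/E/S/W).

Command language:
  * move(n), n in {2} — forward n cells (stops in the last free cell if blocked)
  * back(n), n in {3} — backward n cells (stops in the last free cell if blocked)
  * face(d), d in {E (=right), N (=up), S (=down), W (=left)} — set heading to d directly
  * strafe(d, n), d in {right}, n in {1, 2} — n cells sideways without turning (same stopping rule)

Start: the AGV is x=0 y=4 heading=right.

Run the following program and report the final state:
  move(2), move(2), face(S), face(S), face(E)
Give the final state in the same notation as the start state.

x=0 y=4 heading=right

initial: x=0 y=4 heading=right
1. move(2) → x=0 y=4 heading=right
2. move(2) → x=0 y=4 heading=right
3. face(S) → x=0 y=4 heading=down
4. face(S) → x=0 y=4 heading=down
5. face(E) → x=0 y=4 heading=right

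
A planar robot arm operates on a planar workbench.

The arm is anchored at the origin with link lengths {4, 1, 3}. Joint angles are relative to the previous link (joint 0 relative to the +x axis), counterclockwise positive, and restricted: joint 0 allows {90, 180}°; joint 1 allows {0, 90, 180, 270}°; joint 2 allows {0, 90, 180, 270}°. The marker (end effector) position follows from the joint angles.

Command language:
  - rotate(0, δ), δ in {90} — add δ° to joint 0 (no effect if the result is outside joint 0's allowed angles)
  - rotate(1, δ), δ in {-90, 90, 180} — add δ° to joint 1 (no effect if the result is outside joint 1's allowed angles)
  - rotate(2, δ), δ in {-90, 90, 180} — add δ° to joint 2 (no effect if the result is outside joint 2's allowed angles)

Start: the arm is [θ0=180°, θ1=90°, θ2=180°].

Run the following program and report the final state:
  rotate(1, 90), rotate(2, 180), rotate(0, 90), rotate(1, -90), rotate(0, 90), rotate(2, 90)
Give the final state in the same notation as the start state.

[θ0=180°, θ1=90°, θ2=90°]

start: [θ0=180°, θ1=90°, θ2=180°]
t=1 rotate(1, 90) ⇒ [θ0=180°, θ1=180°, θ2=180°]
t=2 rotate(2, 180) ⇒ [θ0=180°, θ1=180°, θ2=0°]
t=3 rotate(0, 90) ⇒ [θ0=180°, θ1=180°, θ2=0°]
t=4 rotate(1, -90) ⇒ [θ0=180°, θ1=90°, θ2=0°]
t=5 rotate(0, 90) ⇒ [θ0=180°, θ1=90°, θ2=0°]
t=6 rotate(2, 90) ⇒ [θ0=180°, θ1=90°, θ2=90°]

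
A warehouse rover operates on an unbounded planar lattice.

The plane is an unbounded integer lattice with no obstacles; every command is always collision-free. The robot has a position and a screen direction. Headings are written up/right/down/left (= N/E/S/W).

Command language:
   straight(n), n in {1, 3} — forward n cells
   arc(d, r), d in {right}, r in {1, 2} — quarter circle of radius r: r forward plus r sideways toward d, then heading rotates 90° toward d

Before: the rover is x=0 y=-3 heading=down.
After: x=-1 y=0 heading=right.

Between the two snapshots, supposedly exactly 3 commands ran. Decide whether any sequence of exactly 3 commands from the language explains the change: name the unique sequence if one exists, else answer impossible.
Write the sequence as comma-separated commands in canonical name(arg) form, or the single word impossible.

key: position moved to (-1,0) AND the heading swung to E — translation plus rotation needed
begin: x=0 y=-3 heading=down
step 1 (arc(right, 1)): x=-1 y=-4 heading=left
step 2 (arc(right, 2)): x=-3 y=-2 heading=up
step 3 (arc(right, 2)): x=-1 y=0 heading=right
uniquely the one of 64 3-step routes that fits.

arc(right, 1), arc(right, 2), arc(right, 2)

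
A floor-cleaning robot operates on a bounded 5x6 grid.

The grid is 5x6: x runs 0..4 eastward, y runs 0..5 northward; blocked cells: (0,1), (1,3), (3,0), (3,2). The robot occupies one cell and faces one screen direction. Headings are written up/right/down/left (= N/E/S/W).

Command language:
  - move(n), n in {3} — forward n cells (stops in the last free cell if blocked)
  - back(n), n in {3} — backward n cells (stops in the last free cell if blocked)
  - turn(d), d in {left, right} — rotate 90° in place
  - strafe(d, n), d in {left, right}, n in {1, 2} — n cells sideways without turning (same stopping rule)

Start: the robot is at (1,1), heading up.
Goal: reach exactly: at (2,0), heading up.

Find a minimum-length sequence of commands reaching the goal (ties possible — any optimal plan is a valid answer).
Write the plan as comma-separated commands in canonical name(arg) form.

back(3), strafe(right, 2)

start: at (1,1), heading up
t=1 back(3) ⇒ at (1,0), heading up
t=2 strafe(right, 2) ⇒ at (2,0), heading up
no 1-step plan works, so 2 is optimal.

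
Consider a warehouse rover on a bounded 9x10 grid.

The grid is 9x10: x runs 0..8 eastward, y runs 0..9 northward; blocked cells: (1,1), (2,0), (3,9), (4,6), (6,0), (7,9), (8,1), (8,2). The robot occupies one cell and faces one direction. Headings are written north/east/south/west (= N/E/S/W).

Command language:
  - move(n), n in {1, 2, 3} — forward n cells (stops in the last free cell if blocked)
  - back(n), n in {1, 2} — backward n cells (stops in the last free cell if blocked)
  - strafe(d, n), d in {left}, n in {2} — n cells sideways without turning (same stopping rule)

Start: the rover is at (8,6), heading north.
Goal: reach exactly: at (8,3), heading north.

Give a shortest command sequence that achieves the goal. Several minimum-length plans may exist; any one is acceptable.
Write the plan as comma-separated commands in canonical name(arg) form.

start: at (8,6), heading north
1. back(1) → at (8,5), heading north
2. back(2) → at (8,3), heading north
no 1-step plan works, so 2 is optimal.

back(1), back(2)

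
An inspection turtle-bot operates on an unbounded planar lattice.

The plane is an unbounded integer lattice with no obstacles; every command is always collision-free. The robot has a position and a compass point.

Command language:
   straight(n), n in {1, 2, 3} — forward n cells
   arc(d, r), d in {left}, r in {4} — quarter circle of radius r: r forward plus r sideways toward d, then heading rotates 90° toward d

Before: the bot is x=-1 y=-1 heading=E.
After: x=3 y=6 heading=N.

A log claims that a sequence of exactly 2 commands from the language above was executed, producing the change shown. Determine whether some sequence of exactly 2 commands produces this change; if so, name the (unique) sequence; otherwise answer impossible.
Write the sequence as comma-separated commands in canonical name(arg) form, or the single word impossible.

arc(left, 4), straight(3)

key: position moved to (3,6) AND the heading swung to N — translation plus rotation needed
start: x=-1 y=-1 heading=E
[1] after arc(left, 4): x=3 y=3 heading=N
[2] after straight(3): x=3 y=6 heading=N
no other 2-command option fits: unique.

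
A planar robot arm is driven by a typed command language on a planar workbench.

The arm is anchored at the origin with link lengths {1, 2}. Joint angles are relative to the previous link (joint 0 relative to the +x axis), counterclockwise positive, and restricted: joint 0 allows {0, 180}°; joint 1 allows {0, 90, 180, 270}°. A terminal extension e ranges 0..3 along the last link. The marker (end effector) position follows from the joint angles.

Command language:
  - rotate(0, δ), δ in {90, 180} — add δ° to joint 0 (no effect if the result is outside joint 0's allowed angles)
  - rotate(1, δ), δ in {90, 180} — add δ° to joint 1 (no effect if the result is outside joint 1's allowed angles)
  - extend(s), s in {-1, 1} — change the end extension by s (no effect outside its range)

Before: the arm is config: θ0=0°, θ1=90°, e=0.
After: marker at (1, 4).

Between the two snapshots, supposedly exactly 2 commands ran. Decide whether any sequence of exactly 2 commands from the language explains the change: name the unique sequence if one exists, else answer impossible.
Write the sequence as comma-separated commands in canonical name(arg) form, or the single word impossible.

begin: config: θ0=0°, θ1=90°, e=0
[1] after extend(1): config: θ0=0°, θ1=90°, e=1
[2] after extend(1): config: θ0=0°, θ1=90°, e=2
all 36 alternatives checked — unique.

extend(1), extend(1)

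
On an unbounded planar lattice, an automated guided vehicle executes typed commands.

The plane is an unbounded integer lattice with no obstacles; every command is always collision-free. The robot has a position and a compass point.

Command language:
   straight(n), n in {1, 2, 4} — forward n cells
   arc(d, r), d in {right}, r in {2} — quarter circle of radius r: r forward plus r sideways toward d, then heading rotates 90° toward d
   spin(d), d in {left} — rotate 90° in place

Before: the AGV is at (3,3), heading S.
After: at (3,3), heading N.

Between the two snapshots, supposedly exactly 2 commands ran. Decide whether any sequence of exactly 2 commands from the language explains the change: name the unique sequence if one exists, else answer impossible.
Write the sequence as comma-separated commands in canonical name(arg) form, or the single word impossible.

key: (3,3) unmoved — no command in the sequence translates
begin: at (3,3), heading S
step 1 (spin(left)): at (3,3), heading E
step 2 (spin(left)): at (3,3), heading N
all 25 alternatives checked — unique.

spin(left), spin(left)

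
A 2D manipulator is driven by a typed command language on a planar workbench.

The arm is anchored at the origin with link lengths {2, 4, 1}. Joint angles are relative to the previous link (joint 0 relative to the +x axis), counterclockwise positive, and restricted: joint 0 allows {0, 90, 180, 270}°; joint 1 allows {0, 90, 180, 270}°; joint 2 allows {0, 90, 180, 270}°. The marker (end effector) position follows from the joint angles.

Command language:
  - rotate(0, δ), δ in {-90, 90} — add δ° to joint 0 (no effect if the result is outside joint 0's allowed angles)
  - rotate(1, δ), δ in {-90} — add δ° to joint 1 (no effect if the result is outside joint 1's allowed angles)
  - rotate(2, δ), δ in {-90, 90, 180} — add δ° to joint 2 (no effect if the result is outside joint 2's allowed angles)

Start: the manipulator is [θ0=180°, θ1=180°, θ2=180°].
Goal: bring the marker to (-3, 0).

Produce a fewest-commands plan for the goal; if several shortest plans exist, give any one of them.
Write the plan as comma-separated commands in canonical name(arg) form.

rotate(0, -90), rotate(0, -90), rotate(2, 180)

t0: [θ0=180°, θ1=180°, θ2=180°]
1. rotate(0, -90) → [θ0=90°, θ1=180°, θ2=180°]
2. rotate(0, -90) → [θ0=0°, θ1=180°, θ2=180°]
3. rotate(2, 180) → [θ0=0°, θ1=180°, θ2=0°]
shorter routes all fall short; 3 is best.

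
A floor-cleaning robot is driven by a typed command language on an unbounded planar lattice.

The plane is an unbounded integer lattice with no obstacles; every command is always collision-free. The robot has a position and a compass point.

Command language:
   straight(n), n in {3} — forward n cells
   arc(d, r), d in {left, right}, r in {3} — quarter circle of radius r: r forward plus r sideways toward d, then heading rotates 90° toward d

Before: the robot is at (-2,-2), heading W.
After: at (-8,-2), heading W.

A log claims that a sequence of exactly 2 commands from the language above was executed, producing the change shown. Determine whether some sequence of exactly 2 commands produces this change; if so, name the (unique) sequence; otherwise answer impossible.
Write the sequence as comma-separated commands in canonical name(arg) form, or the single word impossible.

key: heading stays W — no command in the sequence turns
begin: at (-2,-2), heading W
step 1 (straight(3)): at (-5,-2), heading W
step 2 (straight(3)): at (-8,-2), heading W
no other 2-command option fits: unique.

straight(3), straight(3)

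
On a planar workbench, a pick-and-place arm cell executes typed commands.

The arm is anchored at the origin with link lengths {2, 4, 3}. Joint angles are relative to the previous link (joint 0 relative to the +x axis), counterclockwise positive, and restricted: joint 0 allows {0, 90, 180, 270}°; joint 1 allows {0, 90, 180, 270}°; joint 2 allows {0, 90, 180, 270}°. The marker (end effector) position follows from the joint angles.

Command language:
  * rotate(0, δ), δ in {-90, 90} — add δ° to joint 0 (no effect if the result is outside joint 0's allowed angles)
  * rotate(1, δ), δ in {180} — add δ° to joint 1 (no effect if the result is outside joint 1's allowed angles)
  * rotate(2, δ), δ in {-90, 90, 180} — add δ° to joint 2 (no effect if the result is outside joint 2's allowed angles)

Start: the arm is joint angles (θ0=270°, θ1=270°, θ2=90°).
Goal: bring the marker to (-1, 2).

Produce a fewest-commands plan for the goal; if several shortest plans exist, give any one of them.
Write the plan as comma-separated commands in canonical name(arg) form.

rotate(0, 90), rotate(0, 90), rotate(1, 180), rotate(2, 90)

begin: joint angles (θ0=270°, θ1=270°, θ2=90°)
t=1 rotate(0, 90) ⇒ joint angles (θ0=0°, θ1=270°, θ2=90°)
t=2 rotate(0, 90) ⇒ joint angles (θ0=90°, θ1=270°, θ2=90°)
t=3 rotate(1, 180) ⇒ joint angles (θ0=90°, θ1=90°, θ2=90°)
t=4 rotate(2, 90) ⇒ joint angles (θ0=90°, θ1=90°, θ2=180°)
minimal: 4 command(s), checked below 4.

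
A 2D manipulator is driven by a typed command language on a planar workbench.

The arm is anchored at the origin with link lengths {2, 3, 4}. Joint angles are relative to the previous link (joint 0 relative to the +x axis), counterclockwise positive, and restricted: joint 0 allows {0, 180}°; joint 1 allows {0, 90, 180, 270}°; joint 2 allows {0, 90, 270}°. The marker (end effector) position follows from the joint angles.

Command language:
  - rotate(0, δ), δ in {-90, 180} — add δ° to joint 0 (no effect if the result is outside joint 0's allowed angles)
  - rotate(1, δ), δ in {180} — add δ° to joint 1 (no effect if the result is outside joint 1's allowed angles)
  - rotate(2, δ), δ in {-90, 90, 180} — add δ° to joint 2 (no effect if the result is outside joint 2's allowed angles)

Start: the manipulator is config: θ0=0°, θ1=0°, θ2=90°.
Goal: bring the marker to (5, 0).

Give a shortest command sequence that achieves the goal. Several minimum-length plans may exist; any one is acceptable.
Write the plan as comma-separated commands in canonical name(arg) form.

rotate(2, -90), rotate(0, 180), rotate(1, 180)

start: config: θ0=0°, θ1=0°, θ2=90°
step 1 (rotate(2, -90)): config: θ0=0°, θ1=0°, θ2=0°
step 2 (rotate(0, 180)): config: θ0=180°, θ1=0°, θ2=0°
step 3 (rotate(1, 180)): config: θ0=180°, θ1=180°, θ2=0°
no 2-step plan works, so 3 is optimal.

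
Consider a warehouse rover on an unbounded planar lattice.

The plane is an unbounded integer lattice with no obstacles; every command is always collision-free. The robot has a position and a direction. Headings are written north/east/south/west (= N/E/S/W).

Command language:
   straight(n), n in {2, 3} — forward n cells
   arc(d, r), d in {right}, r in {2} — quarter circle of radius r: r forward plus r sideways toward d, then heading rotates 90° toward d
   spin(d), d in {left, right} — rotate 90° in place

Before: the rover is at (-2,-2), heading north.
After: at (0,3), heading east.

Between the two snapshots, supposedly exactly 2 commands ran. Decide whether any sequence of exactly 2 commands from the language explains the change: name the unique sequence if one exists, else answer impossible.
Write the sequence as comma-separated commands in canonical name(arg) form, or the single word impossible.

straight(3), arc(right, 2)

key: cell and facing (now E) both changed — the 2 commands mix motion and turning
t0: at (-2,-2), heading north
1. straight(3) → at (-2,1), heading north
2. arc(right, 2) → at (0,3), heading east
all 25 alternatives checked — unique.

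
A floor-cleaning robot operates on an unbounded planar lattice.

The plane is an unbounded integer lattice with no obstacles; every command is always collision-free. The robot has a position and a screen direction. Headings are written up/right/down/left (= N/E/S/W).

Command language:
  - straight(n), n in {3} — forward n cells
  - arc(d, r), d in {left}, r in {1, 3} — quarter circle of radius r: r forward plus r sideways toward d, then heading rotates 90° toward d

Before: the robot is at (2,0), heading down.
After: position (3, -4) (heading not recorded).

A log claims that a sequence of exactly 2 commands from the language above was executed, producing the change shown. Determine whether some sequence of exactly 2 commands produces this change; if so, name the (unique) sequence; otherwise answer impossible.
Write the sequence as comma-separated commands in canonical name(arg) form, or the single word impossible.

key: order matters: swapping straight(3) and arc(left, 1) lands elsewhere
t0: at (2,0), heading down
1. straight(3) → at (2,-3), heading down
2. arc(left, 1) → at (3,-4), heading right
uniquely the one of 9 2-step routes that fits.

straight(3), arc(left, 1)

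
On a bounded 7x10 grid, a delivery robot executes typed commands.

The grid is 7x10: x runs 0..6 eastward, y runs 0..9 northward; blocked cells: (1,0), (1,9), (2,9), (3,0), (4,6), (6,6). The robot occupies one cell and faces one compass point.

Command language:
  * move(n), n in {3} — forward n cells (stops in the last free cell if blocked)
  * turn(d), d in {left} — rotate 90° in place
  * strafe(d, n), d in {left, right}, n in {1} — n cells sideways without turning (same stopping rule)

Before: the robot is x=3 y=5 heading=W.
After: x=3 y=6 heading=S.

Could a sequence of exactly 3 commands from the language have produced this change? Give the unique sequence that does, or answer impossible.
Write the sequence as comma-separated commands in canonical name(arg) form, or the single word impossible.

key: running strafe(left, 1) before strafe(right, 1) would end elsewhere — order is forced
from: x=3 y=5 heading=W
t=1 strafe(right, 1) ⇒ x=3 y=6 heading=W
t=2 turn(left) ⇒ x=3 y=6 heading=S
t=3 strafe(left, 1) ⇒ x=3 y=6 heading=S
all 64 alternatives checked — unique.

strafe(right, 1), turn(left), strafe(left, 1)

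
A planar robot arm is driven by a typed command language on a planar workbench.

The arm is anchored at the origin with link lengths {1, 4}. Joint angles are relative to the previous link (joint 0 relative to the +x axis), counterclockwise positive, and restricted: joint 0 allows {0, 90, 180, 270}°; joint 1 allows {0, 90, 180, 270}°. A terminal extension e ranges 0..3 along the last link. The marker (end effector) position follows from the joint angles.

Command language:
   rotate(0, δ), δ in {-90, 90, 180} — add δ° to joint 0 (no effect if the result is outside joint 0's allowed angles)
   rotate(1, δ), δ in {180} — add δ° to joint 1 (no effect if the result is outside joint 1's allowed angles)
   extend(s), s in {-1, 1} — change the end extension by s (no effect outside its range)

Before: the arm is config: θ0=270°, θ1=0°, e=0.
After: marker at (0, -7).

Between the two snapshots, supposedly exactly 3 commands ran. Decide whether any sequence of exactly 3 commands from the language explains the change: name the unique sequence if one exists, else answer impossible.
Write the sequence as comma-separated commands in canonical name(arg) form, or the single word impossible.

extend(-1), extend(1), extend(1)

key: order matters: swapping extend(-1) and extend(1) lands elsewhere
start: config: θ0=270°, θ1=0°, e=0
step 1 (extend(-1)): config: θ0=270°, θ1=0°, e=0
step 2 (extend(1)): config: θ0=270°, θ1=0°, e=1
step 3 (extend(1)): config: θ0=270°, θ1=0°, e=2
all 216 alternatives checked — unique.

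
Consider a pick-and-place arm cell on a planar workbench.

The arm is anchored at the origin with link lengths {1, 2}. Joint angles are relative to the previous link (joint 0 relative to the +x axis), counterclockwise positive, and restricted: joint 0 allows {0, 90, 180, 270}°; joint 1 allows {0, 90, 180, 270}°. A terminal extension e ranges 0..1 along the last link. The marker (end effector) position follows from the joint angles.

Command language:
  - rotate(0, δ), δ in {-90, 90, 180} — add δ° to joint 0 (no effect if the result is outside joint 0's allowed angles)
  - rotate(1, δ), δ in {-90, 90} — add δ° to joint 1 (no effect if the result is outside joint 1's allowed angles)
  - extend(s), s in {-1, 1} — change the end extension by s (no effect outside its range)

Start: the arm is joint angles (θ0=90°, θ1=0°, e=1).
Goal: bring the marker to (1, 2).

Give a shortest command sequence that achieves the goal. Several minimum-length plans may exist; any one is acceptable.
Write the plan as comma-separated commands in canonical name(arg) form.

rotate(1, 90), rotate(0, -90), extend(-1)

begin: joint angles (θ0=90°, θ1=0°, e=1)
step 1 (rotate(1, 90)): joint angles (θ0=90°, θ1=90°, e=1)
step 2 (rotate(0, -90)): joint angles (θ0=0°, θ1=90°, e=1)
step 3 (extend(-1)): joint angles (θ0=0°, θ1=90°, e=0)
no 2-step plan works, so 3 is optimal.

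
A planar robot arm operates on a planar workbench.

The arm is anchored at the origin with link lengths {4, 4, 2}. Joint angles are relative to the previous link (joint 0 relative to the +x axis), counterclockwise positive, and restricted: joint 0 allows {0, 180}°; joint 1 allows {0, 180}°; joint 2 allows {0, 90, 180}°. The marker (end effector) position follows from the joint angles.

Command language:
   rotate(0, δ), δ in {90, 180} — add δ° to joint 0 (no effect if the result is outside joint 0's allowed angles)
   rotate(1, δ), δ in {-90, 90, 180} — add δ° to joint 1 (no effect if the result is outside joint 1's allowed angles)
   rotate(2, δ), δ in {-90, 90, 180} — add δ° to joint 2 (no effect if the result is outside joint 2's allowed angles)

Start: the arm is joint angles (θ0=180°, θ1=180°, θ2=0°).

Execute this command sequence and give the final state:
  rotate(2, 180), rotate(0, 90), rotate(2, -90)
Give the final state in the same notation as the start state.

joint angles (θ0=180°, θ1=180°, θ2=90°)

from: joint angles (θ0=180°, θ1=180°, θ2=0°)
[1] after rotate(2, 180): joint angles (θ0=180°, θ1=180°, θ2=180°)
[2] after rotate(0, 90): joint angles (θ0=180°, θ1=180°, θ2=180°)
[3] after rotate(2, -90): joint angles (θ0=180°, θ1=180°, θ2=90°)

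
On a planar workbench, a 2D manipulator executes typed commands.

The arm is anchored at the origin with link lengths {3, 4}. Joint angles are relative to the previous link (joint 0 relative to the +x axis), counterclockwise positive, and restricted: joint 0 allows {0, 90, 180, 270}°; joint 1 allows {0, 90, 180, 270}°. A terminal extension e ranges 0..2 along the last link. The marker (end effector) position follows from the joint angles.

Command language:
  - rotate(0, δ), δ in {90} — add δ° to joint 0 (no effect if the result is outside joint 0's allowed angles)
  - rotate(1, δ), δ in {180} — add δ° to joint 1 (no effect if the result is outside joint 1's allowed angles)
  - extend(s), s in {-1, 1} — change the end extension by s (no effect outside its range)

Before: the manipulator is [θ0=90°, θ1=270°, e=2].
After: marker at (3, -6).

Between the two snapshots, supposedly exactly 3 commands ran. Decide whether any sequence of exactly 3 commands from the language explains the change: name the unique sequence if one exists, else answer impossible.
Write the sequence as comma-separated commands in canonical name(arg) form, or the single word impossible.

rotate(0, 90), rotate(0, 90), rotate(0, 90)

begin: [θ0=90°, θ1=270°, e=2]
step 1 (rotate(0, 90)): [θ0=180°, θ1=270°, e=2]
step 2 (rotate(0, 90)): [θ0=270°, θ1=270°, e=2]
step 3 (rotate(0, 90)): [θ0=0°, θ1=270°, e=2]
uniquely the one of 64 3-step routes that fits.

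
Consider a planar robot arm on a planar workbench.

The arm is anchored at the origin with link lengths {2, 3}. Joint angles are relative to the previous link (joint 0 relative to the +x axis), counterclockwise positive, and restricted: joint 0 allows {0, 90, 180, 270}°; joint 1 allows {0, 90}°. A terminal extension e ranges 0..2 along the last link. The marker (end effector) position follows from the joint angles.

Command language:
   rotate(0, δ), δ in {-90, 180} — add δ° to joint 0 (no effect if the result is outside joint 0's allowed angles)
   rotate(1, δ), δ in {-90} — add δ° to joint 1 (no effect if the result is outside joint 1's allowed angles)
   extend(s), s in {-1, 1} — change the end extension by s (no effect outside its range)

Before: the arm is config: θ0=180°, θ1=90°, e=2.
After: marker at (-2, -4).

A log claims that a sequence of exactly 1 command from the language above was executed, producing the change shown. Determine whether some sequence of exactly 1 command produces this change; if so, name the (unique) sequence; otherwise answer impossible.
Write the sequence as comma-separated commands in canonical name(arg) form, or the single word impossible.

from: config: θ0=180°, θ1=90°, e=2
1. extend(-1) → config: θ0=180°, θ1=90°, e=1
no rival 1-sequence matches.

extend(-1)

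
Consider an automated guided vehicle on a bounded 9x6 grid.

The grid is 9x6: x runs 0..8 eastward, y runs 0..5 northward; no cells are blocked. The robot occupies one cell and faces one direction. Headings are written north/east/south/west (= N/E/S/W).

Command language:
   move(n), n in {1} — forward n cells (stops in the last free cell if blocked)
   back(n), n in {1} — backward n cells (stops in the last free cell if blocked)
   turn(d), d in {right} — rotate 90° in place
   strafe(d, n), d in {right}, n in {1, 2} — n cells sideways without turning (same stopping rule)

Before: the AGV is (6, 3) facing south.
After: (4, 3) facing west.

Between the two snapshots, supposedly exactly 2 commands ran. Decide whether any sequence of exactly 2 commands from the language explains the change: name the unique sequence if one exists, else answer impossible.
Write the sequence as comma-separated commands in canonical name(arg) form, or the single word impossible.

strafe(right, 2), turn(right)

key: cell and facing (now W) both changed — the 2 commands mix motion and turning
t0: (6, 3) facing south
[1] after strafe(right, 2): (4, 3) facing south
[2] after turn(right): (4, 3) facing west
all 25 alternatives checked — unique.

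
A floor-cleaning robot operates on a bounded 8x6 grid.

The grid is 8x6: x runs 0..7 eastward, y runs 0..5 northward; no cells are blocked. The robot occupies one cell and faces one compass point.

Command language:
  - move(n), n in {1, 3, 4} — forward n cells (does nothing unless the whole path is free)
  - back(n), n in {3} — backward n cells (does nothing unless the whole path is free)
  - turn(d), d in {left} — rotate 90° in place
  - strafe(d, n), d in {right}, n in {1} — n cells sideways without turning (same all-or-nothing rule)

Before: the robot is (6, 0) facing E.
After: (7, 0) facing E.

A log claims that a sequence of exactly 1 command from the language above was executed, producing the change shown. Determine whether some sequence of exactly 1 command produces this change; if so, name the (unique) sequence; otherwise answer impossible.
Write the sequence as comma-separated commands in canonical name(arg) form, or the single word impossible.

move(1)

key: heading stays E — the single command does not turn
begin: (6, 0) facing E
step 1 (move(1)): (7, 0) facing E
uniquely the one of 6 1-step routes that fits.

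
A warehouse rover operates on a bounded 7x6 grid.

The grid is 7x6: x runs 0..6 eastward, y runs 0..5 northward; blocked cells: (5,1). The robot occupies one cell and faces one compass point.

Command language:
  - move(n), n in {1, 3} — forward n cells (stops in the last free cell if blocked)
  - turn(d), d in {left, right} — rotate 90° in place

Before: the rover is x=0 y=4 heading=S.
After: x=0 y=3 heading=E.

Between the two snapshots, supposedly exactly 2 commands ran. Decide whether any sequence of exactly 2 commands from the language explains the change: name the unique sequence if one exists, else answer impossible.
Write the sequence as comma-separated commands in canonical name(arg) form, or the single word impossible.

move(1), turn(left)

key: order matters: swapping move(1) and turn(left) lands elsewhere
initial: x=0 y=4 heading=S
1. move(1) → x=0 y=3 heading=S
2. turn(left) → x=0 y=3 heading=E
uniquely the one of 16 2-step routes that fits.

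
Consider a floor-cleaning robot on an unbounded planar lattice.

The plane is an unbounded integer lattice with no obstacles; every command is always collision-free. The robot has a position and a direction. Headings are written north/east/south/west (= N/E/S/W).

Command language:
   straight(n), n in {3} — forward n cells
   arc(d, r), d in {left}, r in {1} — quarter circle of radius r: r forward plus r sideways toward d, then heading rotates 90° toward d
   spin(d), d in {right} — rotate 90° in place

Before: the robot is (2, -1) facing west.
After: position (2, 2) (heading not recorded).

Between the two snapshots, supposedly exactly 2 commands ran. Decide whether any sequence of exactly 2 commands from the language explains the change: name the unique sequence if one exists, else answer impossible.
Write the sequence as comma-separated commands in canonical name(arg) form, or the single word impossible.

spin(right), straight(3)

key: running straight(3) before spin(right) would end elsewhere — order is forced
initial: (2, -1) facing west
t=1 spin(right) ⇒ (2, -1) facing north
t=2 straight(3) ⇒ (2, 2) facing north
all 9 alternatives checked — unique.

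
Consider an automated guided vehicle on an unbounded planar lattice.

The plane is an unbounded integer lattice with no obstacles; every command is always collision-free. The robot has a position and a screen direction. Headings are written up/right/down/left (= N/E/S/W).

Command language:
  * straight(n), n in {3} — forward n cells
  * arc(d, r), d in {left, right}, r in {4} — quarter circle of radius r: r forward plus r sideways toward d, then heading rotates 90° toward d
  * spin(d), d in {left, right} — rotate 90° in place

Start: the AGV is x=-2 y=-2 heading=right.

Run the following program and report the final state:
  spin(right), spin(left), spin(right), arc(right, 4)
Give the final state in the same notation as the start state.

x=-6 y=-6 heading=left

initial: x=-2 y=-2 heading=right
t=1 spin(right) ⇒ x=-2 y=-2 heading=down
t=2 spin(left) ⇒ x=-2 y=-2 heading=right
t=3 spin(right) ⇒ x=-2 y=-2 heading=down
t=4 arc(right, 4) ⇒ x=-6 y=-6 heading=left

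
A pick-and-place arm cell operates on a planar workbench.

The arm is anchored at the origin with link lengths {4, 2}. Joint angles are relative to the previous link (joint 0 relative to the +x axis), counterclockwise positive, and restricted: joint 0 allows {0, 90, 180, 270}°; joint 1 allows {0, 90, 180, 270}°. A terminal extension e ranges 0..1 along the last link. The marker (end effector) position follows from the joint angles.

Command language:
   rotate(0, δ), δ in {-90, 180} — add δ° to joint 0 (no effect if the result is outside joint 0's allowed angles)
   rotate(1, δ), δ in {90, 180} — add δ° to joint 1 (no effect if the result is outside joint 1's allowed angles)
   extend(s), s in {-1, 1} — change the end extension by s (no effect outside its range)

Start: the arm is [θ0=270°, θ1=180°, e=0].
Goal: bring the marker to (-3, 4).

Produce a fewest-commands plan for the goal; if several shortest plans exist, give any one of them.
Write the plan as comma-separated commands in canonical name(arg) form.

from: [θ0=270°, θ1=180°, e=0]
step 1 (extend(1)): [θ0=270°, θ1=180°, e=1]
step 2 (rotate(1, 90)): [θ0=270°, θ1=270°, e=1]
step 3 (rotate(1, 180)): [θ0=270°, θ1=90°, e=1]
step 4 (rotate(0, 180)): [θ0=90°, θ1=90°, e=1]
nothing shorter than 4 reaches the goal.

extend(1), rotate(1, 90), rotate(1, 180), rotate(0, 180)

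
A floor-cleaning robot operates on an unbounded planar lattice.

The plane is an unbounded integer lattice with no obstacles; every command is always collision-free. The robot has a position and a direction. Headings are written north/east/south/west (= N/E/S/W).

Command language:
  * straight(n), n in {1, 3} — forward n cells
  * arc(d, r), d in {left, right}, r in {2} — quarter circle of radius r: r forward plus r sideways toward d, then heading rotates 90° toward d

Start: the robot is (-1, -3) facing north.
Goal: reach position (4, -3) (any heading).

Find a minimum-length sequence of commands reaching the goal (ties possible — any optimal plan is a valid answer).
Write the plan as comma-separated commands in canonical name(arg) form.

arc(right, 2), straight(1), arc(right, 2)

begin: (-1, -3) facing north
t=1 arc(right, 2) ⇒ (1, -1) facing east
t=2 straight(1) ⇒ (2, -1) facing east
t=3 arc(right, 2) ⇒ (4, -3) facing south
minimal: 3 command(s), checked below 3.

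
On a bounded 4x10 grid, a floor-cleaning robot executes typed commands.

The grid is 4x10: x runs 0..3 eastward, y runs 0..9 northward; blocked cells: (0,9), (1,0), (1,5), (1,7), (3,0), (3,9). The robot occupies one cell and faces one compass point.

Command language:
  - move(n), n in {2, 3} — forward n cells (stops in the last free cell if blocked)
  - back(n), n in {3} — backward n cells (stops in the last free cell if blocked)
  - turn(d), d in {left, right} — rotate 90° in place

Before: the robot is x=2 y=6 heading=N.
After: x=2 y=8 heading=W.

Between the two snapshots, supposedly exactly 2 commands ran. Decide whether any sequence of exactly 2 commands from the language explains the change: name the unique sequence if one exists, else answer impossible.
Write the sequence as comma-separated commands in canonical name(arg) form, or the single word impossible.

key: running turn(left) before move(2) would end elsewhere — order is forced
t0: x=2 y=6 heading=N
[1] after move(2): x=2 y=8 heading=N
[2] after turn(left): x=2 y=8 heading=W
all 25 alternatives checked — unique.

move(2), turn(left)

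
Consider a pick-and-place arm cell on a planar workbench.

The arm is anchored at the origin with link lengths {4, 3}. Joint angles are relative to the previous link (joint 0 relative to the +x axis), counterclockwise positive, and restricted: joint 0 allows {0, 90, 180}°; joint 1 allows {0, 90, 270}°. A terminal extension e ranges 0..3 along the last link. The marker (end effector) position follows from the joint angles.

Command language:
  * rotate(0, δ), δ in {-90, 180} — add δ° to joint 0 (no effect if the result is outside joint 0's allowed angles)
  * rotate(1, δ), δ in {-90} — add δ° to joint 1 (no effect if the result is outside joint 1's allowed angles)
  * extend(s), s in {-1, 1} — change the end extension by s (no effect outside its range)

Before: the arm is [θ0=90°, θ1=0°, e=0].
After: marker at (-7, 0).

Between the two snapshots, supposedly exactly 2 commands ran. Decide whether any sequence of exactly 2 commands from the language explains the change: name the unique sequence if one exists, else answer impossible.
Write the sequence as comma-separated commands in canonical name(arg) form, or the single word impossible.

key: running rotate(0, 180) before rotate(0, -90) would end elsewhere — order is forced
from: [θ0=90°, θ1=0°, e=0]
[1] after rotate(0, -90): [θ0=0°, θ1=0°, e=0]
[2] after rotate(0, 180): [θ0=180°, θ1=0°, e=0]
all 25 alternatives checked — unique.

rotate(0, -90), rotate(0, 180)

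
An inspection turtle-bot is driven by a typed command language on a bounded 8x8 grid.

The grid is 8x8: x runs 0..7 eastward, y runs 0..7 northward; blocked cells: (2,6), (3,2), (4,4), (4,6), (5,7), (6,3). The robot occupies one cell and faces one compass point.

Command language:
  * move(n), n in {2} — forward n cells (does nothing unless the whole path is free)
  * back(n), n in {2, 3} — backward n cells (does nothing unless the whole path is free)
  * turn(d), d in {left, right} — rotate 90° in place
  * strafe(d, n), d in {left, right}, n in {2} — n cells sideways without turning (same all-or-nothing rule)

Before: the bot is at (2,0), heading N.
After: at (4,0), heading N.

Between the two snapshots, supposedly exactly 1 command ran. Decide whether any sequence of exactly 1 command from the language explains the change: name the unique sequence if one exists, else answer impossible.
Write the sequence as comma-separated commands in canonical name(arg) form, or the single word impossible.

strafe(right, 2)

key: still facing N — the one step turns nothing
initial: at (2,0), heading N
step 1 (strafe(right, 2)): at (4,0), heading N
no rival 1-sequence matches.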